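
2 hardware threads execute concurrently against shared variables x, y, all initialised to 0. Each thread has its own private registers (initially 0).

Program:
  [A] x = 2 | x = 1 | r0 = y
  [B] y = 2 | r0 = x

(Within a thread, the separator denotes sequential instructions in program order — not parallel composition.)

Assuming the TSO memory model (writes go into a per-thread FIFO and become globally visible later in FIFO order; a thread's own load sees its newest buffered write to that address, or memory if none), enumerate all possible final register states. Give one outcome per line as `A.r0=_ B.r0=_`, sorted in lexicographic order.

A.r0=0 B.r0=0
A.r0=0 B.r0=1
A.r0=0 B.r0=2
A.r0=2 B.r0=0
A.r0=2 B.r0=1
A.r0=2 B.r0=2

outcome vector order: (A.r0,B.r0)
|TSO outcomes| = 6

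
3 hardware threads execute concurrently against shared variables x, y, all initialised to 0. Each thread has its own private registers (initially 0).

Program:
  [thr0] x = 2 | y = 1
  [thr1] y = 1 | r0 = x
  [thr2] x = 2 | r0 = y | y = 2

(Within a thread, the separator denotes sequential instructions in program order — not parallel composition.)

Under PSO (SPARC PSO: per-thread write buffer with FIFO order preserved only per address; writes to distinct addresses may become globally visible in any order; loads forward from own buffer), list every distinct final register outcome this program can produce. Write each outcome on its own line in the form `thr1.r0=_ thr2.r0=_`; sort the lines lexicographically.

outcome vector order: (thr1.r0,thr2.r0)
|PSO outcomes| = 4

thr1.r0=0 thr2.r0=0
thr1.r0=0 thr2.r0=1
thr1.r0=2 thr2.r0=0
thr1.r0=2 thr2.r0=1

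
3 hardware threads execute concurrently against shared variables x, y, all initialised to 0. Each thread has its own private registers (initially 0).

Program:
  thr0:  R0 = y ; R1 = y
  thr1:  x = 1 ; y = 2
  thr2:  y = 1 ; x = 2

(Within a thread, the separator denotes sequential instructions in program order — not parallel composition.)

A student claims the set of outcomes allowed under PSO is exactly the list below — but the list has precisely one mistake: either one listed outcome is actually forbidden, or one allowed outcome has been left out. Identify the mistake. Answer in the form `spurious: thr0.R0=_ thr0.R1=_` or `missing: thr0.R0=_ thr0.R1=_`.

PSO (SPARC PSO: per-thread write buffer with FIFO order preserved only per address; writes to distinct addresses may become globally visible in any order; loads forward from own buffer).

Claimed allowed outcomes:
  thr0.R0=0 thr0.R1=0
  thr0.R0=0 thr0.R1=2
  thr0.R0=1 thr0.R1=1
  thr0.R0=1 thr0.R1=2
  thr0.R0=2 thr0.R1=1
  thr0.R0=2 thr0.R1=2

missing: thr0.R0=0 thr0.R1=1

outcome vector order: (thr0.R0,thr0.R1)
PSO: 7 outcomes — {<0 0>, <0 1>, <0 2>, <1 1>, <1 2>, <2 1>, <2 2>}
PSO∖claimed = {<0 1>}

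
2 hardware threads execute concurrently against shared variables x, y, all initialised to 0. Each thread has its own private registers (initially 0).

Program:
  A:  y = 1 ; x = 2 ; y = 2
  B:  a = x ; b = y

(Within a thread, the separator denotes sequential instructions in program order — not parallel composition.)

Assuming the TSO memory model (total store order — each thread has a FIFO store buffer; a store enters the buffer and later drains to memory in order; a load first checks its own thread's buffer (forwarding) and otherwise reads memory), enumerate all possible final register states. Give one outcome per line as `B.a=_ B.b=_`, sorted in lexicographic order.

B.a=0 B.b=0
B.a=0 B.b=1
B.a=0 B.b=2
B.a=2 B.b=1
B.a=2 B.b=2

outcome vector order: (B.a,B.b)
|TSO outcomes| = 5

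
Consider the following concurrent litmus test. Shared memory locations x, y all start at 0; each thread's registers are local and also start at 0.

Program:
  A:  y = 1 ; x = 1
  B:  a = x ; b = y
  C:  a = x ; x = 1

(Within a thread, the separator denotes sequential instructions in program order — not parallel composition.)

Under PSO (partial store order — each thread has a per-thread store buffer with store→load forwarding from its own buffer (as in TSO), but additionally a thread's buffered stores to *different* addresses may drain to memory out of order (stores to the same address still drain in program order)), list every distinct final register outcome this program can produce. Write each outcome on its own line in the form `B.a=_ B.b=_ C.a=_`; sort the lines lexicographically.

outcome vector order: (B.a,B.b,C.a)
|PSO outcomes| = 8

B.a=0 B.b=0 C.a=0
B.a=0 B.b=0 C.a=1
B.a=0 B.b=1 C.a=0
B.a=0 B.b=1 C.a=1
B.a=1 B.b=0 C.a=0
B.a=1 B.b=0 C.a=1
B.a=1 B.b=1 C.a=0
B.a=1 B.b=1 C.a=1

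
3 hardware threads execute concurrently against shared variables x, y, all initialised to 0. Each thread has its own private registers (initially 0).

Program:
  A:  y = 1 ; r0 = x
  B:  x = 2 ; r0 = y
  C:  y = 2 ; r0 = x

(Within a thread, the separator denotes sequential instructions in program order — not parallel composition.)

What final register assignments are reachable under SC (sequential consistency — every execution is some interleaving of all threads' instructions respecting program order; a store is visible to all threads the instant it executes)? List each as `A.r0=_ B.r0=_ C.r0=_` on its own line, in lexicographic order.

A.r0=0 B.r0=1 C.r0=0
A.r0=0 B.r0=1 C.r0=2
A.r0=0 B.r0=2 C.r0=0
A.r0=0 B.r0=2 C.r0=2
A.r0=2 B.r0=0 C.r0=2
A.r0=2 B.r0=1 C.r0=0
A.r0=2 B.r0=1 C.r0=2
A.r0=2 B.r0=2 C.r0=0
A.r0=2 B.r0=2 C.r0=2

outcome vector order: (A.r0,B.r0,C.r0)
|SC outcomes| = 9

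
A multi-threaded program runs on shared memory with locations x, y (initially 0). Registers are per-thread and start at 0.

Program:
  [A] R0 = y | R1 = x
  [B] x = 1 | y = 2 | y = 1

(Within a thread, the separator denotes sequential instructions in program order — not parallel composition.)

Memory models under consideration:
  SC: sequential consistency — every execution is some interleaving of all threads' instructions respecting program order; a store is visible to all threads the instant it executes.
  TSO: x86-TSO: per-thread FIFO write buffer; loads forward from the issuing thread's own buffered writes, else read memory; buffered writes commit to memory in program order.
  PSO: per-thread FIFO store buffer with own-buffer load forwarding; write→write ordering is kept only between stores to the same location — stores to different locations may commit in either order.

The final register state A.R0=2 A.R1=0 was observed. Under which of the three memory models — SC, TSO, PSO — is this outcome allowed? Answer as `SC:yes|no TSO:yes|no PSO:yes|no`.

SC:no TSO:no PSO:yes

outcome vector order: (A.R0,A.R1)
SC (4): 00; 01; 11; 21
TSO (4): 00; 01; 11; 21
PSO (6): 00; 01; 10; 11; 20; 21
target 20 ∈ {PSO}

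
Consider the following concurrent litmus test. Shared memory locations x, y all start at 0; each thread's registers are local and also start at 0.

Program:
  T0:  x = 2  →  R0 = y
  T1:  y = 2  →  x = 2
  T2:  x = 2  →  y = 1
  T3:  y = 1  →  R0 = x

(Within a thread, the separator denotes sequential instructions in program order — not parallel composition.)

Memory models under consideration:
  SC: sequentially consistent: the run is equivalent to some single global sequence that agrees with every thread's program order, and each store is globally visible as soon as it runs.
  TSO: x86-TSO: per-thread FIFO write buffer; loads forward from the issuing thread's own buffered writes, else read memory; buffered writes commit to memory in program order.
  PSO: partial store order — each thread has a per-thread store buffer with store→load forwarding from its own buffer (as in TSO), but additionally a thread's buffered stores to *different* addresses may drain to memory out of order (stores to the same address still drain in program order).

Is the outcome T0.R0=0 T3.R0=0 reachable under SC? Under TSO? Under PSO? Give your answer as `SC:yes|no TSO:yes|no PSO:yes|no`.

SC:no TSO:yes PSO:yes

outcome vector order: (T0.R0,T3.R0)
[SC] allowed = {0/2; 1/0; 1/2; 2/0; 2/2}
[TSO] allowed = {0/0; 0/2; 1/0; 1/2; 2/0; 2/2}
[PSO] allowed = {0/0; 0/2; 1/0; 1/2; 2/0; 2/2}
target 0/0 ∈ {TSO,PSO}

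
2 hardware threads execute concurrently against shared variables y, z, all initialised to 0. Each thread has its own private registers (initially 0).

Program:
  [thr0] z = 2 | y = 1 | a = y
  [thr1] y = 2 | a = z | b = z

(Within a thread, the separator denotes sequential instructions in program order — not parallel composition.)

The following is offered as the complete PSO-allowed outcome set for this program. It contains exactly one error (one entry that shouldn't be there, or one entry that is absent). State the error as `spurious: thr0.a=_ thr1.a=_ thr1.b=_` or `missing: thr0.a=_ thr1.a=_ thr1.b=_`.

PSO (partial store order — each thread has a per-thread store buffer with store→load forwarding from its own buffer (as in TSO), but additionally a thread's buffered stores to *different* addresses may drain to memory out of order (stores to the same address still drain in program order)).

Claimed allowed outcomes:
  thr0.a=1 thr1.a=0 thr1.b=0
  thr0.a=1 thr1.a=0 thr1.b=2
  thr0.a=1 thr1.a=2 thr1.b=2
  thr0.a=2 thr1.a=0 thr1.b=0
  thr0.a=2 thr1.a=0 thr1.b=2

outcome vector order: (thr0.a,thr1.a,thr1.b)
under PSO → <1 0 0>; <1 0 2>; <1 2 2>; <2 0 0>; <2 0 2>; <2 2 2>
PSO∖claimed = {<2 2 2>}

missing: thr0.a=2 thr1.a=2 thr1.b=2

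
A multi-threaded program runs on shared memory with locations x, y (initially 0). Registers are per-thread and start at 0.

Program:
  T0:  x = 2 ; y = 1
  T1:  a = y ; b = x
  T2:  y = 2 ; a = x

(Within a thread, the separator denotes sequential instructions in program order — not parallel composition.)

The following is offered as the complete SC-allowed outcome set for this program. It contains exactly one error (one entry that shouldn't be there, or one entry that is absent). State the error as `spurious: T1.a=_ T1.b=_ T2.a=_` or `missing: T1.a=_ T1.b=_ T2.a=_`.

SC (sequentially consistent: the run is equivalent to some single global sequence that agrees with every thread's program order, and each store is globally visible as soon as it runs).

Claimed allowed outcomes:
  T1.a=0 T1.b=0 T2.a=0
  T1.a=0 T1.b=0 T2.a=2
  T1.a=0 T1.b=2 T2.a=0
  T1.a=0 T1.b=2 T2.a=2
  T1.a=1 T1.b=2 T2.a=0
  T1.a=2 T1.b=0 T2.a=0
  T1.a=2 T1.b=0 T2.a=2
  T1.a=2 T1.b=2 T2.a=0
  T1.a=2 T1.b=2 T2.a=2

missing: T1.a=1 T1.b=2 T2.a=2

outcome vector order: (T1.a,T1.b,T2.a)
SC (10): 000, 002, 020, 022, 120, 122, 200, 202, 220, 222
SC∖claimed = {122}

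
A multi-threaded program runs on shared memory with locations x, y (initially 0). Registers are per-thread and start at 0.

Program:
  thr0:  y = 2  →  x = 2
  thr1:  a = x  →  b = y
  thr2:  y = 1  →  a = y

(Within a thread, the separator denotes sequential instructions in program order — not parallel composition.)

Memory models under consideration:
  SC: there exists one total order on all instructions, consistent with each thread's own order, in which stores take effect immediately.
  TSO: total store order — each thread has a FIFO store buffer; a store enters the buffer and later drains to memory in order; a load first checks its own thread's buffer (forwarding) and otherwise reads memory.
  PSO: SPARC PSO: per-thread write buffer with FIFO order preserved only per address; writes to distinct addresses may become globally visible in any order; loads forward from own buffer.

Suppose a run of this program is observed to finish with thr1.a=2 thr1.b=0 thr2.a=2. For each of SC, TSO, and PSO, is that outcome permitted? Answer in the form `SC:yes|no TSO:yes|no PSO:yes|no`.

SC:no TSO:no PSO:yes

outcome vector order: (thr1.a,thr1.b,thr2.a)
[SC] allowed = {0/0/1, 0/0/2, 0/1/1, 0/1/2, 0/2/1, 0/2/2, 2/1/1, 2/2/1, 2/2/2}
[TSO] allowed = {0/0/1, 0/0/2, 0/1/1, 0/1/2, 0/2/1, 0/2/2, 2/1/1, 2/2/1, 2/2/2}
[PSO] allowed = {0/0/1, 0/0/2, 0/1/1, 0/1/2, 0/2/1, 0/2/2, 2/0/1, 2/0/2, 2/1/1, 2/1/2, 2/2/1, 2/2/2}
target 2/0/2 ∈ {PSO}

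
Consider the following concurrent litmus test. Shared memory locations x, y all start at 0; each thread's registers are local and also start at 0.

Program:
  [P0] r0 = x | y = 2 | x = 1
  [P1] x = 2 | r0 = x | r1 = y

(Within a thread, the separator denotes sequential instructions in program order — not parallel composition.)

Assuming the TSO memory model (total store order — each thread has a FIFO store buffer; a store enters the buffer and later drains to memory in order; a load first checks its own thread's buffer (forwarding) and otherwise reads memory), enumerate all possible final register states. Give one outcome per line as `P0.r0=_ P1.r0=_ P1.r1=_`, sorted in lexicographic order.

P0.r0=0 P1.r0=1 P1.r1=2
P0.r0=0 P1.r0=2 P1.r1=0
P0.r0=0 P1.r0=2 P1.r1=2
P0.r0=2 P1.r0=1 P1.r1=2
P0.r0=2 P1.r0=2 P1.r1=0
P0.r0=2 P1.r0=2 P1.r1=2

outcome vector order: (P0.r0,P1.r0,P1.r1)
|TSO outcomes| = 6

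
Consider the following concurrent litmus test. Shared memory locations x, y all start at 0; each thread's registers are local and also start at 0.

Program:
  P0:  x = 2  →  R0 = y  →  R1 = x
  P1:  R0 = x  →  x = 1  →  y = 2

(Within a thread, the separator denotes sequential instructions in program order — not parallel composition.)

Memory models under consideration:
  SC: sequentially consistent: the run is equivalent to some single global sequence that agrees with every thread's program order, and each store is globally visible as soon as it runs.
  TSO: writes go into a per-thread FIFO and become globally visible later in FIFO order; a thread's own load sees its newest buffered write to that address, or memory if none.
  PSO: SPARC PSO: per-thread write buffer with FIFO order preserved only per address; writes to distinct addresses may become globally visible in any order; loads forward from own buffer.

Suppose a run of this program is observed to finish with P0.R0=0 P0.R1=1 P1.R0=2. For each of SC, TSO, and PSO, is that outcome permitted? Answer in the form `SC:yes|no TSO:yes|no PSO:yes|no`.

SC:yes TSO:yes PSO:yes

outcome vector order: (P0.R0,P0.R1,P1.R0)
[SC] allowed = {010; 012; 020; 022; 210; 212; 220}
[TSO] allowed = {010; 012; 020; 022; 210; 212; 220}
[PSO] allowed = {010; 012; 020; 022; 210; 212; 220; 222}
target 012 ∈ {SC,TSO,PSO}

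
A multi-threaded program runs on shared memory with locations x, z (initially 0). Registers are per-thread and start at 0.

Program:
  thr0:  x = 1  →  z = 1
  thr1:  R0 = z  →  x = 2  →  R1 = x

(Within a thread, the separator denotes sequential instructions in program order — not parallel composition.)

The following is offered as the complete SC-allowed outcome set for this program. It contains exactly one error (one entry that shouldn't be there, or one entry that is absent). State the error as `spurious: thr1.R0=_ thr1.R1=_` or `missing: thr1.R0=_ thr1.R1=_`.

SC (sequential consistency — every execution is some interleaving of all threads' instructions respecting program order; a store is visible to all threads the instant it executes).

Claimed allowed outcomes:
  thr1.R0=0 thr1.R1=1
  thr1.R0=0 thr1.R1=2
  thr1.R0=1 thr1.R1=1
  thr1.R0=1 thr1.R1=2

spurious: thr1.R0=1 thr1.R1=1

outcome vector order: (thr1.R0,thr1.R1)
SC: 3 outcomes — {<0 1>; <0 2>; <1 2>}
claimed∖SC = {<1 1>}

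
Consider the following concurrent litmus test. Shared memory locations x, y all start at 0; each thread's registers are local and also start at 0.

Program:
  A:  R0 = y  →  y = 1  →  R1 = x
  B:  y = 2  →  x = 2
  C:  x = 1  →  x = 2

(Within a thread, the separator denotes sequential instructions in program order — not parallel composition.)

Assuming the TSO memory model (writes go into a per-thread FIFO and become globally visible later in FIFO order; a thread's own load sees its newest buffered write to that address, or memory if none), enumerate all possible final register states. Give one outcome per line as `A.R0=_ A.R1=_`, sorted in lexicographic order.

A.R0=0 A.R1=0
A.R0=0 A.R1=1
A.R0=0 A.R1=2
A.R0=2 A.R1=0
A.R0=2 A.R1=1
A.R0=2 A.R1=2

outcome vector order: (A.R0,A.R1)
|TSO outcomes| = 6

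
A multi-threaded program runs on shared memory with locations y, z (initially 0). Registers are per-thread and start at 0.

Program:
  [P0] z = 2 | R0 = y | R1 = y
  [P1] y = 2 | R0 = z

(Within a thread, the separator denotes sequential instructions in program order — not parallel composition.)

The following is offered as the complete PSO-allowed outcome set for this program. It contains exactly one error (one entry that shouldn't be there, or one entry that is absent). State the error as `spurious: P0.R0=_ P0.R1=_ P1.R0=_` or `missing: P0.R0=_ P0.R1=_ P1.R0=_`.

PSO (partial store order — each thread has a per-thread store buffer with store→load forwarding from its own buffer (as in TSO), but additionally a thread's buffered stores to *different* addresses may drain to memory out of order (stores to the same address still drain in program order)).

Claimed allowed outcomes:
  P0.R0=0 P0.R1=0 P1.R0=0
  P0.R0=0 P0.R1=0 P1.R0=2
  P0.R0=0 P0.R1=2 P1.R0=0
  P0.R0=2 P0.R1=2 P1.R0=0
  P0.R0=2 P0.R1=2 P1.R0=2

missing: P0.R0=0 P0.R1=2 P1.R0=2

outcome vector order: (P0.R0,P0.R1,P1.R0)
PSO: 6 outcomes — {(0,0,0); (0,0,2); (0,2,0); (0,2,2); (2,2,0); (2,2,2)}
PSO∖claimed = {(0,2,2)}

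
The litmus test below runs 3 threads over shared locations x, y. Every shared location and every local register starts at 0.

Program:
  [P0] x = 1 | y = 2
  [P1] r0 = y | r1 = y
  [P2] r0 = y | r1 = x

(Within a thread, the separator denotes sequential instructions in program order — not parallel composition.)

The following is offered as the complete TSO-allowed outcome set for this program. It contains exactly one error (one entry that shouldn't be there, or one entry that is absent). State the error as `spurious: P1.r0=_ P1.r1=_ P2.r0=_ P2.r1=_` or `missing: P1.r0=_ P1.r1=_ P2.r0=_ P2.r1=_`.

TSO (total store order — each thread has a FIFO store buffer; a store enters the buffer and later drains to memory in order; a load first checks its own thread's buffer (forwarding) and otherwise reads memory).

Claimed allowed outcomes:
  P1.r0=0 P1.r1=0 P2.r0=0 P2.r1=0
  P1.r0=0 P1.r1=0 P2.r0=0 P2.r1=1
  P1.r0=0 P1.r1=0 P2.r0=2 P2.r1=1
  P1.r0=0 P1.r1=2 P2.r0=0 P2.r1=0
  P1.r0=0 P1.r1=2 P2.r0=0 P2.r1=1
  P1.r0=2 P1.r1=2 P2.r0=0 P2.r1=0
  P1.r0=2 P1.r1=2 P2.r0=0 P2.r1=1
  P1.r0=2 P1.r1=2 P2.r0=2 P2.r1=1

outcome vector order: (P1.r0,P1.r1,P2.r0,P2.r1)
[TSO] allowed = {0/0/0/0, 0/0/0/1, 0/0/2/1, 0/2/0/0, 0/2/0/1, 0/2/2/1, 2/2/0/0, 2/2/0/1, 2/2/2/1}
TSO∖claimed = {0/2/2/1}

missing: P1.r0=0 P1.r1=2 P2.r0=2 P2.r1=1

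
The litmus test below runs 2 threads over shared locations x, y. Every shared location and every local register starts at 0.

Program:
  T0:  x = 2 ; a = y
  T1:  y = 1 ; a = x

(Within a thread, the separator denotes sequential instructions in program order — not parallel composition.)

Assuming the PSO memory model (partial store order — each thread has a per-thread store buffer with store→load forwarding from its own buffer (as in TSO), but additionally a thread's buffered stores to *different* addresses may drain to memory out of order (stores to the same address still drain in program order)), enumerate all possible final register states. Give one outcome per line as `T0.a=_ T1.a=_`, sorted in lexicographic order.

T0.a=0 T1.a=0
T0.a=0 T1.a=2
T0.a=1 T1.a=0
T0.a=1 T1.a=2

outcome vector order: (T0.a,T1.a)
|PSO outcomes| = 4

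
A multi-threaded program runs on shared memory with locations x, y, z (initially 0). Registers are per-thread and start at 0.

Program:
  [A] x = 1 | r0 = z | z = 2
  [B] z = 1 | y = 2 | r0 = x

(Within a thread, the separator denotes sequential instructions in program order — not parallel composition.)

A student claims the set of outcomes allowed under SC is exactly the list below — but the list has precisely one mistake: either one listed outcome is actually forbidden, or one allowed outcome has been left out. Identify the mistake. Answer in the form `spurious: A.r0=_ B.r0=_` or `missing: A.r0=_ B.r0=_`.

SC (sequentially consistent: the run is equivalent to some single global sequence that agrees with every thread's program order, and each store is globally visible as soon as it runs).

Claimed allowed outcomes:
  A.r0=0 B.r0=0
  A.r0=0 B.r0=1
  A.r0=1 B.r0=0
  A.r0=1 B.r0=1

outcome vector order: (A.r0,B.r0)
SC (3): 0/1; 1/0; 1/1
claimed∖SC = {0/0}

spurious: A.r0=0 B.r0=0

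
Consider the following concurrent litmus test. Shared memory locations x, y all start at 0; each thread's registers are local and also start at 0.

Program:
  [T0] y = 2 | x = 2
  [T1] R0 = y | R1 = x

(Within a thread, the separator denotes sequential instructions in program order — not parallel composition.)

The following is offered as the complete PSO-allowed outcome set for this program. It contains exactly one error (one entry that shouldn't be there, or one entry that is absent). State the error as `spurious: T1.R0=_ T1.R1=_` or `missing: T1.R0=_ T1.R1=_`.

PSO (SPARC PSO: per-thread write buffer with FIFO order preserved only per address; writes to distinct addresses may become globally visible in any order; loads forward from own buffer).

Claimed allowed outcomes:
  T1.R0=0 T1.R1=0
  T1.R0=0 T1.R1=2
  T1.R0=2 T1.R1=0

outcome vector order: (T1.R0,T1.R1)
PSO (4): 00; 02; 20; 22
PSO∖claimed = {22}

missing: T1.R0=2 T1.R1=2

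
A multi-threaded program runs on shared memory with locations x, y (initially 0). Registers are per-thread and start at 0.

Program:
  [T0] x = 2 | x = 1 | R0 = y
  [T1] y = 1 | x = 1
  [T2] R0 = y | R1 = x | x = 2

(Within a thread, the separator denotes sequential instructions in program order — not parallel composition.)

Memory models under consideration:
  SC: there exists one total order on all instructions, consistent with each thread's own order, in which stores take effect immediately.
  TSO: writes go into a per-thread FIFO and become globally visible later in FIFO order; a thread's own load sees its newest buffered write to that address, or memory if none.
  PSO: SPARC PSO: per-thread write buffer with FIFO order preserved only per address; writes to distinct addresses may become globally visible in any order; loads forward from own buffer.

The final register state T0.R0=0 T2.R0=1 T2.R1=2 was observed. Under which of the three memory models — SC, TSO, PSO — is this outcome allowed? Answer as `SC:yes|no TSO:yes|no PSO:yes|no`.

SC:no TSO:yes PSO:yes

outcome vector order: (T0.R0,T2.R0,T2.R1)
SC: 10 outcomes — {000 001 002 011 100 101 102 110 111 112}
TSO: 12 outcomes — {000 001 002 010 011 012 100 101 102 110 111 112}
PSO: 12 outcomes — {000 001 002 010 011 012 100 101 102 110 111 112}
target 012 ∈ {TSO,PSO}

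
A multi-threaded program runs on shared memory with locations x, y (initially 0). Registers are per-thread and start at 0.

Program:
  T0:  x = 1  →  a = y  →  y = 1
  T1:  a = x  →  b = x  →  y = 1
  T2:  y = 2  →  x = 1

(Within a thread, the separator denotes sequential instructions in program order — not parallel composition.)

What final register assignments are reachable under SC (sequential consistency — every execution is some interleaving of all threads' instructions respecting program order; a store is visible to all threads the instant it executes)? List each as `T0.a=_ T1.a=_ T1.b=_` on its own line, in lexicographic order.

outcome vector order: (T0.a,T1.a,T1.b)
|SC outcomes| = 9

T0.a=0 T1.a=0 T1.b=0
T0.a=0 T1.a=0 T1.b=1
T0.a=0 T1.a=1 T1.b=1
T0.a=1 T1.a=0 T1.b=0
T0.a=1 T1.a=0 T1.b=1
T0.a=1 T1.a=1 T1.b=1
T0.a=2 T1.a=0 T1.b=0
T0.a=2 T1.a=0 T1.b=1
T0.a=2 T1.a=1 T1.b=1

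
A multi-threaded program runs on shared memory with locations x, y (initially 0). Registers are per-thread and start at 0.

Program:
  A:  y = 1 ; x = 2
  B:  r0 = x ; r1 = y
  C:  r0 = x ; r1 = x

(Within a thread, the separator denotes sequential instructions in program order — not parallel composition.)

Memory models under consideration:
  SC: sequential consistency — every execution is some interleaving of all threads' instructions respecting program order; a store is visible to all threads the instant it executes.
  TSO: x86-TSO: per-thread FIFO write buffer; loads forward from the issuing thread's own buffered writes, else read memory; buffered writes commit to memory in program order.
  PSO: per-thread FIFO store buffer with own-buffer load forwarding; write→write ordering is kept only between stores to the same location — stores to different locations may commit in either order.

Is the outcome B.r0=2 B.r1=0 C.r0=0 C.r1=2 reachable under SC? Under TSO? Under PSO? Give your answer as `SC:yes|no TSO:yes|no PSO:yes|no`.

SC:no TSO:no PSO:yes

outcome vector order: (B.r0,B.r1,C.r0,C.r1)
SC: 9 outcomes — {0/0/0/0; 0/0/0/2; 0/0/2/2; 0/1/0/0; 0/1/0/2; 0/1/2/2; 2/1/0/0; 2/1/0/2; 2/1/2/2}
TSO: 9 outcomes — {0/0/0/0; 0/0/0/2; 0/0/2/2; 0/1/0/0; 0/1/0/2; 0/1/2/2; 2/1/0/0; 2/1/0/2; 2/1/2/2}
PSO: 12 outcomes — {0/0/0/0; 0/0/0/2; 0/0/2/2; 0/1/0/0; 0/1/0/2; 0/1/2/2; 2/0/0/0; 2/0/0/2; 2/0/2/2; 2/1/0/0; 2/1/0/2; 2/1/2/2}
target 2/0/0/2 ∈ {PSO}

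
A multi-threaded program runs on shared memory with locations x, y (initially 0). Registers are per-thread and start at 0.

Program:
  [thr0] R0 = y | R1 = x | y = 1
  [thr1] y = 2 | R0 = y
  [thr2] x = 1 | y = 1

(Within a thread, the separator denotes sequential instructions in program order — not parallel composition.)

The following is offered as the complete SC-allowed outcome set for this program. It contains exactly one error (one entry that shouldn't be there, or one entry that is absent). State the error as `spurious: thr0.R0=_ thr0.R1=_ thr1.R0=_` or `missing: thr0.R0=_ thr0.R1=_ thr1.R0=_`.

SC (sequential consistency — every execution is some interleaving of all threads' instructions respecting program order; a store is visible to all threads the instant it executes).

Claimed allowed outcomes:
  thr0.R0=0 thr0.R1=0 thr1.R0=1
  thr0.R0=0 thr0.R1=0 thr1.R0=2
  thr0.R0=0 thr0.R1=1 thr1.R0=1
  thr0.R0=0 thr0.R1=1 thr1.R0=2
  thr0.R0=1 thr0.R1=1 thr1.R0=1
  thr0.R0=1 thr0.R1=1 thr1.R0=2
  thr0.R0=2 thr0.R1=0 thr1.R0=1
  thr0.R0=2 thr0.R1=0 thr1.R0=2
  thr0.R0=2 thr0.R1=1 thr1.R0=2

outcome vector order: (thr0.R0,thr0.R1,thr1.R0)
SC: 10 outcomes — {<0 0 1>; <0 0 2>; <0 1 1>; <0 1 2>; <1 1 1>; <1 1 2>; <2 0 1>; <2 0 2>; <2 1 1>; <2 1 2>}
SC∖claimed = {<2 1 1>}

missing: thr0.R0=2 thr0.R1=1 thr1.R0=1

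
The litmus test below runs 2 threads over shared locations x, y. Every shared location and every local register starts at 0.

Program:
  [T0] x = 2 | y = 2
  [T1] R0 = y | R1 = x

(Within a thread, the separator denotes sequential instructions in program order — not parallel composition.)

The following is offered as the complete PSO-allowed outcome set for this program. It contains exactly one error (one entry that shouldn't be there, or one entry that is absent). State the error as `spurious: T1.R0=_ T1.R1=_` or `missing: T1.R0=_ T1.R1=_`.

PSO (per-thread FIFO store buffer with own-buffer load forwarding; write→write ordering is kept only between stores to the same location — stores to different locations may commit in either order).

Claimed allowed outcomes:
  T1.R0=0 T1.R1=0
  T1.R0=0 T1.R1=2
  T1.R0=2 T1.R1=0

missing: T1.R0=2 T1.R1=2

outcome vector order: (T1.R0,T1.R1)
PSO: 4 outcomes — {<0 0> <0 2> <2 0> <2 2>}
PSO∖claimed = {<2 2>}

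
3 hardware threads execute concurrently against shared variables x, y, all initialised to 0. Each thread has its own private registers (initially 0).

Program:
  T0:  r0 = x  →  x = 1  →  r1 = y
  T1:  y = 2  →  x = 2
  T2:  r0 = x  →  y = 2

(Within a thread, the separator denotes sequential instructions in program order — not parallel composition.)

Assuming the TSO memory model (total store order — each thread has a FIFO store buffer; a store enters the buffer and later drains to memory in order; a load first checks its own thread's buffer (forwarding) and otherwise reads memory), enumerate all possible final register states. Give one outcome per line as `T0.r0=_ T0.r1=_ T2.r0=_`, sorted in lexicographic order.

T0.r0=0 T0.r1=0 T2.r0=0
T0.r0=0 T0.r1=0 T2.r0=1
T0.r0=0 T0.r1=0 T2.r0=2
T0.r0=0 T0.r1=2 T2.r0=0
T0.r0=0 T0.r1=2 T2.r0=1
T0.r0=0 T0.r1=2 T2.r0=2
T0.r0=2 T0.r1=2 T2.r0=0
T0.r0=2 T0.r1=2 T2.r0=1
T0.r0=2 T0.r1=2 T2.r0=2

outcome vector order: (T0.r0,T0.r1,T2.r0)
|TSO outcomes| = 9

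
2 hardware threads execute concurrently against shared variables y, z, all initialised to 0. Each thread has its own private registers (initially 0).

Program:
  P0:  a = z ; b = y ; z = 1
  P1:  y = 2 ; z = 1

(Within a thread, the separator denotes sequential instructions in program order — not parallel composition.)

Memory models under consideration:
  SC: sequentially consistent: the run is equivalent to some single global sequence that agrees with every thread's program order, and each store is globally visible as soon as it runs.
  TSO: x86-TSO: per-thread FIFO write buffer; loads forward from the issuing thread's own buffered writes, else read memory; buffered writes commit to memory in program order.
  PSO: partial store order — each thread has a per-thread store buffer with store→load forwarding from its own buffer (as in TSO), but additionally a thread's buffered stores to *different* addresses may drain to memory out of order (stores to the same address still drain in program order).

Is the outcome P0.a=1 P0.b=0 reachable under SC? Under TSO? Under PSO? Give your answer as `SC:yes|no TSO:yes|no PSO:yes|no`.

outcome vector order: (P0.a,P0.b)
SC (3): 00 02 12
TSO (3): 00 02 12
PSO (4): 00 02 10 12
target 10 ∈ {PSO}

SC:no TSO:no PSO:yes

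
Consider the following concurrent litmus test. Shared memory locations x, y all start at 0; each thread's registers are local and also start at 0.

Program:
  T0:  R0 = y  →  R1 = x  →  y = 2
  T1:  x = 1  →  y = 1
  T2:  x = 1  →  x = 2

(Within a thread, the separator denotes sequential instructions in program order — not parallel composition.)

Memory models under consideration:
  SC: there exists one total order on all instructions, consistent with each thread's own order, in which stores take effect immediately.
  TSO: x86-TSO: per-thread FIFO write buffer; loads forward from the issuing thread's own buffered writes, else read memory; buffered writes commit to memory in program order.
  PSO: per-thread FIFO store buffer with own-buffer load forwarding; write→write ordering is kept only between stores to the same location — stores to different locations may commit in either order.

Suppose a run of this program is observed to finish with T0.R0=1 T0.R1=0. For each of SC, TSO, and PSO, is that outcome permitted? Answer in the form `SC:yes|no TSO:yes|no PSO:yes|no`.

outcome vector order: (T0.R0,T0.R1)
under SC → 0/0, 0/1, 0/2, 1/1, 1/2
under TSO → 0/0, 0/1, 0/2, 1/1, 1/2
under PSO → 0/0, 0/1, 0/2, 1/0, 1/1, 1/2
target 1/0 ∈ {PSO}

SC:no TSO:no PSO:yes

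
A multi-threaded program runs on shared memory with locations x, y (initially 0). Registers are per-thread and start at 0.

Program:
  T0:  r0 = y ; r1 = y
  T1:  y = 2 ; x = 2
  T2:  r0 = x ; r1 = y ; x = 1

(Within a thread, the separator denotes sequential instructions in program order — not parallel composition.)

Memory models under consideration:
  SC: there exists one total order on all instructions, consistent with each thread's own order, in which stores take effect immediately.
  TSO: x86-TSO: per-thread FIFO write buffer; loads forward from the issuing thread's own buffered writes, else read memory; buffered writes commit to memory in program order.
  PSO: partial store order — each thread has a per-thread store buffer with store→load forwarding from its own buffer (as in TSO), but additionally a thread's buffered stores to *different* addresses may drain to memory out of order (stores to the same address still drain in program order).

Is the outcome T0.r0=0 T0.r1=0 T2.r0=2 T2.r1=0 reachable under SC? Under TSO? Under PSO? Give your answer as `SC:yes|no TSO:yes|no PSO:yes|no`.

outcome vector order: (T0.r0,T0.r1,T2.r0,T2.r1)
SC: 9 outcomes — {<0 0 0 0>; <0 0 0 2>; <0 0 2 2>; <0 2 0 0>; <0 2 0 2>; <0 2 2 2>; <2 2 0 0>; <2 2 0 2>; <2 2 2 2>}
TSO: 9 outcomes — {<0 0 0 0>; <0 0 0 2>; <0 0 2 2>; <0 2 0 0>; <0 2 0 2>; <0 2 2 2>; <2 2 0 0>; <2 2 0 2>; <2 2 2 2>}
PSO: 12 outcomes — {<0 0 0 0>; <0 0 0 2>; <0 0 2 0>; <0 0 2 2>; <0 2 0 0>; <0 2 0 2>; <0 2 2 0>; <0 2 2 2>; <2 2 0 0>; <2 2 0 2>; <2 2 2 0>; <2 2 2 2>}
target <0 0 2 0> ∈ {PSO}

SC:no TSO:no PSO:yes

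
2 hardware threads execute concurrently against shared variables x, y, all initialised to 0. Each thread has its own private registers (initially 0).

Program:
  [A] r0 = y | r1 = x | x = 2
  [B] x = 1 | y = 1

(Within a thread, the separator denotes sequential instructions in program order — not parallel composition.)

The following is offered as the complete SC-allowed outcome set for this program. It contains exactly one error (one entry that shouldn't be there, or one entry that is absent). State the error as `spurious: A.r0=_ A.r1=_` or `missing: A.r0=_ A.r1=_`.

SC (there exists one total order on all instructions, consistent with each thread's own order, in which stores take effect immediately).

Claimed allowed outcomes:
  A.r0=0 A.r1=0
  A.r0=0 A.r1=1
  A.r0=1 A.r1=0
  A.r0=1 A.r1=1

spurious: A.r0=1 A.r1=0

outcome vector order: (A.r0,A.r1)
SC (3): 0/0, 0/1, 1/1
claimed∖SC = {1/0}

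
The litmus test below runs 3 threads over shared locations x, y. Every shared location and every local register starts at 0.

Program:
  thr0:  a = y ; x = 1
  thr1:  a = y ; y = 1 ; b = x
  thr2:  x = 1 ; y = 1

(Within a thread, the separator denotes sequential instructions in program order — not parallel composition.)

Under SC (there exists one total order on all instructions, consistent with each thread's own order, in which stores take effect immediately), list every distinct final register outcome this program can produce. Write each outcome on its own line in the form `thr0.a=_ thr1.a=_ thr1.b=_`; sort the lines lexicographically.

outcome vector order: (thr0.a,thr1.a,thr1.b)
|SC outcomes| = 6

thr0.a=0 thr1.a=0 thr1.b=0
thr0.a=0 thr1.a=0 thr1.b=1
thr0.a=0 thr1.a=1 thr1.b=1
thr0.a=1 thr1.a=0 thr1.b=0
thr0.a=1 thr1.a=0 thr1.b=1
thr0.a=1 thr1.a=1 thr1.b=1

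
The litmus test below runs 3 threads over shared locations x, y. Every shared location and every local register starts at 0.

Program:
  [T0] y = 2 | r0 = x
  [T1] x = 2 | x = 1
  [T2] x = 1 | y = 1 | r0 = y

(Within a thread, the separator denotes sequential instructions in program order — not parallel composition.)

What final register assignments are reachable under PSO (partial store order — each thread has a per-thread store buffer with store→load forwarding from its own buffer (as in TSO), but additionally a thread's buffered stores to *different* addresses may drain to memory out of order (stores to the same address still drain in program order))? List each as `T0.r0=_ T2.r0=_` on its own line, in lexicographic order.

T0.r0=0 T2.r0=1
T0.r0=0 T2.r0=2
T0.r0=1 T2.r0=1
T0.r0=1 T2.r0=2
T0.r0=2 T2.r0=1
T0.r0=2 T2.r0=2

outcome vector order: (T0.r0,T2.r0)
|PSO outcomes| = 6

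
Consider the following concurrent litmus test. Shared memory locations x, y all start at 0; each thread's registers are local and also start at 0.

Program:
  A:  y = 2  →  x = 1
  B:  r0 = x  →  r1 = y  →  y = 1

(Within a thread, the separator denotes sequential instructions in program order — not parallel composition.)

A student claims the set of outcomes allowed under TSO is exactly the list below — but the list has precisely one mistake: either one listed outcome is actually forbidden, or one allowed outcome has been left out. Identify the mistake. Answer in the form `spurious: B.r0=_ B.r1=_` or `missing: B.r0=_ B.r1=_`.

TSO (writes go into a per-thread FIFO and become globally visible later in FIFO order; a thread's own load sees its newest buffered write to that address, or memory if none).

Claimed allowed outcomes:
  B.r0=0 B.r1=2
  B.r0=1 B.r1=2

outcome vector order: (B.r0,B.r1)
TSO: 3 outcomes — {0/0; 0/2; 1/2}
TSO∖claimed = {0/0}

missing: B.r0=0 B.r1=0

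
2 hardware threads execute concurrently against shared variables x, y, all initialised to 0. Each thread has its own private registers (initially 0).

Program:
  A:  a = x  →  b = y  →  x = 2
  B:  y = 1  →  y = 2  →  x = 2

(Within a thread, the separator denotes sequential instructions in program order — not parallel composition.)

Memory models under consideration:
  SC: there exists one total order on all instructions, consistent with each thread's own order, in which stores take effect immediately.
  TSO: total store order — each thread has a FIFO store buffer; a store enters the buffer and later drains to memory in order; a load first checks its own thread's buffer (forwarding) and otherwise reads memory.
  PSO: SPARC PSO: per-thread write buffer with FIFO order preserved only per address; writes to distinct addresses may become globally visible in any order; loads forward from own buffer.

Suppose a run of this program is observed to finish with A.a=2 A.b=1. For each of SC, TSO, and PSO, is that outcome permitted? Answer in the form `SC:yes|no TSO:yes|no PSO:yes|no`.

SC:no TSO:no PSO:yes

outcome vector order: (A.a,A.b)
SC (4): (0,0) (0,1) (0,2) (2,2)
TSO (4): (0,0) (0,1) (0,2) (2,2)
PSO (6): (0,0) (0,1) (0,2) (2,0) (2,1) (2,2)
target (2,1) ∈ {PSO}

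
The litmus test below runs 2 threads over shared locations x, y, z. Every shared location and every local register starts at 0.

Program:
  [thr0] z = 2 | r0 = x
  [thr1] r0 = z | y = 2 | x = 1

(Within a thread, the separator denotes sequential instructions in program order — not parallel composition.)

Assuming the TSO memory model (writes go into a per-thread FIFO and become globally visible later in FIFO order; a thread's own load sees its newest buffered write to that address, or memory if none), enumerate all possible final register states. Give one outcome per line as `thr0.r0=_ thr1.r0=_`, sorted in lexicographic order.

thr0.r0=0 thr1.r0=0
thr0.r0=0 thr1.r0=2
thr0.r0=1 thr1.r0=0
thr0.r0=1 thr1.r0=2

outcome vector order: (thr0.r0,thr1.r0)
|TSO outcomes| = 4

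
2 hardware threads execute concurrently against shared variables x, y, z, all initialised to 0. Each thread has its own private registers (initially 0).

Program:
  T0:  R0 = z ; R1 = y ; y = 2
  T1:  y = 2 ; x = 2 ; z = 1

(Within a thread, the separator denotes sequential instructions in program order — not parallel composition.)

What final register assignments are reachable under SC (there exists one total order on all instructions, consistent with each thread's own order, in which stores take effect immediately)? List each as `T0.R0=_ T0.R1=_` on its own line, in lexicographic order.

outcome vector order: (T0.R0,T0.R1)
|SC outcomes| = 3

T0.R0=0 T0.R1=0
T0.R0=0 T0.R1=2
T0.R0=1 T0.R1=2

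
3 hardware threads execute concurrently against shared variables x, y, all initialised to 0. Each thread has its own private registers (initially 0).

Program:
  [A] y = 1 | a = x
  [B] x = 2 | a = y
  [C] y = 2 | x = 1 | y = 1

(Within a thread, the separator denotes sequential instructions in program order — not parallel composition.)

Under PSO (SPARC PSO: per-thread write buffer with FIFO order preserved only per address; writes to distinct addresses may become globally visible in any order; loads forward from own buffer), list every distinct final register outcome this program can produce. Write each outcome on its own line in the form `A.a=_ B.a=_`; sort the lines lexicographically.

A.a=0 B.a=0
A.a=0 B.a=1
A.a=0 B.a=2
A.a=1 B.a=0
A.a=1 B.a=1
A.a=1 B.a=2
A.a=2 B.a=0
A.a=2 B.a=1
A.a=2 B.a=2

outcome vector order: (A.a,B.a)
|PSO outcomes| = 9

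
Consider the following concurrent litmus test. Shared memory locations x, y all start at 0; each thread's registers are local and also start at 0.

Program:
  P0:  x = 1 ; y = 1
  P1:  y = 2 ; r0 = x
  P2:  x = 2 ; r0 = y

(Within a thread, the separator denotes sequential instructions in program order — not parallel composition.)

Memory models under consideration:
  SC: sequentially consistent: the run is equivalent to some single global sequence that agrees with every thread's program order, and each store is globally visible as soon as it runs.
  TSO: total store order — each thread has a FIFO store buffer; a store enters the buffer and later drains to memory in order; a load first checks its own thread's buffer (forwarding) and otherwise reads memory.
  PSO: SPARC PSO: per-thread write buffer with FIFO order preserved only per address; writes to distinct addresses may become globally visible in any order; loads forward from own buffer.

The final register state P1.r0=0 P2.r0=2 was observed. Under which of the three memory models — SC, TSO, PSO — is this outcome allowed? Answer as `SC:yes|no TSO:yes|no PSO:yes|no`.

outcome vector order: (P1.r0,P2.r0)
under SC → <0 1>, <0 2>, <1 0>, <1 1>, <1 2>, <2 0>, <2 1>, <2 2>
under TSO → <0 0>, <0 1>, <0 2>, <1 0>, <1 1>, <1 2>, <2 0>, <2 1>, <2 2>
under PSO → <0 0>, <0 1>, <0 2>, <1 0>, <1 1>, <1 2>, <2 0>, <2 1>, <2 2>
target <0 2> ∈ {SC,TSO,PSO}

SC:yes TSO:yes PSO:yes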